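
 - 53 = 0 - 53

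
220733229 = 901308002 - 680574773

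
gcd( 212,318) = 106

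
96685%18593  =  3720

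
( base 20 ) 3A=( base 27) 2G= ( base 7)130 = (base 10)70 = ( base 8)106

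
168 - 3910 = - 3742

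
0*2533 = 0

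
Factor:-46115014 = - 2^1*11^1*19^1 * 110323^1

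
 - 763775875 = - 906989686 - -143213811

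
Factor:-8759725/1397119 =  - 5^2*13^1 * 26953^1*1397119^ ( - 1)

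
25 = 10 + 15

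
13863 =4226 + 9637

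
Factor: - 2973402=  - 2^1 * 3^3*17^1*41^1*79^1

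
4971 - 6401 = - 1430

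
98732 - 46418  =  52314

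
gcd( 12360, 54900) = 60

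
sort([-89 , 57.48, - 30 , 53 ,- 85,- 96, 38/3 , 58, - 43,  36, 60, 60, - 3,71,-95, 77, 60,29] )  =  [ -96,-95, - 89,-85,-43,  -  30, - 3,  38/3 , 29, 36, 53,57.48, 58,60, 60,60, 71,77]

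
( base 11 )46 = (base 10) 50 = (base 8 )62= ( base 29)1L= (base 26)1O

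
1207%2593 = 1207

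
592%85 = 82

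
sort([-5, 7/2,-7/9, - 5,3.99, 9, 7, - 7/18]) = [-5, - 5,  -  7/9, - 7/18, 7/2,3.99, 7,9 ] 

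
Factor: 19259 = 19259^1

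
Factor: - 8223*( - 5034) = 41394582 = 2^1*3^2*839^1 * 2741^1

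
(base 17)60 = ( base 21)4I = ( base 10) 102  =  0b1100110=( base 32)36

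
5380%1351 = 1327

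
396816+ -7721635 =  - 7324819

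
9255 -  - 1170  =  10425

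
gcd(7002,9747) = 9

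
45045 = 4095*11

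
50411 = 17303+33108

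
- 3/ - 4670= 3/4670  =  0.00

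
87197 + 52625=139822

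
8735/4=2183+ 3/4 = 2183.75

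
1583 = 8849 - 7266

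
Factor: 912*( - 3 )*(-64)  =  2^10*3^2 *19^1 = 175104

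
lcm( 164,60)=2460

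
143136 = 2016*71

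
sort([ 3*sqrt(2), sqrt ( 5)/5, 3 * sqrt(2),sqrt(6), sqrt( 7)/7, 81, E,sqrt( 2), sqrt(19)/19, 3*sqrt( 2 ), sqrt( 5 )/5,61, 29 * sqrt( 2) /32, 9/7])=[ sqrt(19) /19, sqrt (7) /7, sqrt( 5) /5,  sqrt ( 5)/5, 29 *sqrt ( 2)/32,9/7, sqrt( 2 ),sqrt( 6),E, 3*sqrt( 2 ) , 3* sqrt( 2) , 3 * sqrt(2 ), 61,81]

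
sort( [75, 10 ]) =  [10, 75 ]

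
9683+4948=14631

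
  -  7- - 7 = 0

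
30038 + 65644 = 95682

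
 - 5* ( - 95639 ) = 478195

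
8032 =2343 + 5689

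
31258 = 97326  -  66068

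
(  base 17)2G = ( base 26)1o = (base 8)62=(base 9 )55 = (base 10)50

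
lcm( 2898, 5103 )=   234738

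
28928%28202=726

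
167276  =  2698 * 62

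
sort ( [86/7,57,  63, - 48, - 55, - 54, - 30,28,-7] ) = [ - 55, - 54, - 48, - 30 , - 7,86/7, 28, 57 , 63] 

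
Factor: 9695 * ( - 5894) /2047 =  - 57142330/2047 = -2^1*5^1 * 7^2 *23^( - 1 ) * 89^( - 1 )*277^1 * 421^1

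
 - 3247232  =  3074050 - 6321282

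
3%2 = 1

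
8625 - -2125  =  10750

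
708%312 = 84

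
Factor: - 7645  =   - 5^1*11^1*139^1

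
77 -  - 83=160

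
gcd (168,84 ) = 84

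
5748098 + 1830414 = 7578512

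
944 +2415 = 3359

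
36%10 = 6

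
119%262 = 119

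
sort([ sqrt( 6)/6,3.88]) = [ sqrt( 6)/6,3.88] 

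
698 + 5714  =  6412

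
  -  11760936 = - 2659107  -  9101829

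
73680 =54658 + 19022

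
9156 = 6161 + 2995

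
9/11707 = 9/11707 = 0.00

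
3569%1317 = 935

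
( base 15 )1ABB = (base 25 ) 971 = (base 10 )5801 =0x16A9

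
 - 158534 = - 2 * 79267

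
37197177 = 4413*8429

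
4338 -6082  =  -1744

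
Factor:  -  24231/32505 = -5^ ( - 1)* 11^ ( - 1 )*41^1 =-41/55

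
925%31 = 26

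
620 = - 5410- - 6030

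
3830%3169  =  661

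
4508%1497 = 17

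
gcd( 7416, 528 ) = 24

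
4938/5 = 987 + 3/5=987.60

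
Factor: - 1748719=-7^1*131^1*1907^1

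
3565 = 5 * 713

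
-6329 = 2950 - 9279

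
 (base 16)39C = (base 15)419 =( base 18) 2F6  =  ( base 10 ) 924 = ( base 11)770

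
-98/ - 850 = 49/425= 0.12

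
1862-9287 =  - 7425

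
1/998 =1/998=0.00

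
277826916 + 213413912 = 491240828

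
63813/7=9116 + 1/7 =9116.14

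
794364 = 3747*212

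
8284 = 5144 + 3140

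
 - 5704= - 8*713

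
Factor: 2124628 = 2^2 *11^1*109^1*443^1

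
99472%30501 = 7969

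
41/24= 1 + 17/24 = 1.71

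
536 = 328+208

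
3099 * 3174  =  9836226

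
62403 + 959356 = 1021759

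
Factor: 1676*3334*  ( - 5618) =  - 2^4*53^2*419^1*1667^1 = -31392170512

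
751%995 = 751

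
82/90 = 41/45 = 0.91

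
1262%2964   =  1262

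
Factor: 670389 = 3^1 * 223463^1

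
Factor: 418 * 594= 2^2*3^3*11^2*19^1 = 248292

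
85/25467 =85/25467  =  0.00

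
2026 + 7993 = 10019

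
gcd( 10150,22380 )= 10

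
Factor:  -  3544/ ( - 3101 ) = 2^3 * 7^( - 1)= 8/7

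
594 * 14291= 8488854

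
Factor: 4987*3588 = 17893356 = 2^2*3^1*13^1*23^1*4987^1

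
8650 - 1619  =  7031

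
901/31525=901/31525=0.03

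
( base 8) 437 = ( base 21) de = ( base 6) 1155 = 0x11f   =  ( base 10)287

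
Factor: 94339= 7^1*13477^1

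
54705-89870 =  - 35165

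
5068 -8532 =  - 3464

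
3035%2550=485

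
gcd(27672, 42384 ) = 24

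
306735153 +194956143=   501691296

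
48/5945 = 48/5945 = 0.01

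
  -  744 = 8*( - 93)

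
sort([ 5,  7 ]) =[5,7]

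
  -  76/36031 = - 76/36031 = -0.00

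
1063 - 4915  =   - 3852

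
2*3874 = 7748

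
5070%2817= 2253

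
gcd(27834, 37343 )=1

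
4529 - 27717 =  - 23188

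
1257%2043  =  1257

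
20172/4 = 5043= 5043.00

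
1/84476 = 1/84476 = 0.00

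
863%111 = 86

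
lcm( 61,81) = 4941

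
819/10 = 81 + 9/10 = 81.90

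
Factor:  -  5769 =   -  3^2*641^1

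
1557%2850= 1557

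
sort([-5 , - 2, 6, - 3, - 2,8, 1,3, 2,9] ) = [ - 5, -3, - 2, - 2,1 , 2,3,6,8 , 9]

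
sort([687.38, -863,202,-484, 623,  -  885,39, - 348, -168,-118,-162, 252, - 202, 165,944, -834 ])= [-885, - 863, - 834,-484,-348,  -  202, - 168, - 162,  -  118,39,165,202, 252,  623, 687.38,944 ]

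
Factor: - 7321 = - 7321^1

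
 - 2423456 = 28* (  -  86552) 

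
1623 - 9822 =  - 8199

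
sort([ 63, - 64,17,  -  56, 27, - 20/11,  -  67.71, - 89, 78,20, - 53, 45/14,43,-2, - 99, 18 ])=[ - 99 ,-89,- 67.71,  -  64, - 56, - 53, - 2, - 20/11, 45/14, 17, 18,20, 27, 43, 63, 78 ]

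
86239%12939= 8605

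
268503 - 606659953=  - 606391450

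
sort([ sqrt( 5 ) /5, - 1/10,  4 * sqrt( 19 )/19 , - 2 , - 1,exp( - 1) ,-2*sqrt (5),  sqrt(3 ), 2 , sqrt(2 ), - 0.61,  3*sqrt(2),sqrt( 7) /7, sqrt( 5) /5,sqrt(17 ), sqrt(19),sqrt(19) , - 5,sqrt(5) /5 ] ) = [ - 5,-2*sqrt( 5), - 2 ,-1, - 0.61 , - 1/10  ,  exp( - 1),sqrt(7 ) /7, sqrt( 5)/5,sqrt(5 ) /5,sqrt( 5 )/5, 4*sqrt( 19)/19, sqrt ( 2),sqrt ( 3 ),2, sqrt(17), 3*sqrt(2 ), sqrt(19 ),  sqrt ( 19)]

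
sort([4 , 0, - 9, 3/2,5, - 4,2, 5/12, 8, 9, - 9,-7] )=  [-9,  -  9, - 7, - 4,0,5/12 , 3/2, 2, 4, 5, 8, 9]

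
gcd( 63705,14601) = 93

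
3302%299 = 13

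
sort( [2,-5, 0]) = [ - 5, 0,2]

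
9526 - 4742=4784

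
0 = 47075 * 0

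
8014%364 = 6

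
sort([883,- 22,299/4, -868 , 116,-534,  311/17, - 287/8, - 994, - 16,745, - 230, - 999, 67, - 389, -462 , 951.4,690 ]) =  [-999, - 994, - 868, - 534, - 462, - 389,-230, - 287/8,  -  22, - 16 , 311/17, 67,299/4,116,690,745,  883,951.4]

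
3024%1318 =388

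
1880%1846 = 34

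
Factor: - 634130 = -2^1*5^1* 7^1 * 9059^1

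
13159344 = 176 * 74769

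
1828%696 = 436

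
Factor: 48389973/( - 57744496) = -2^ ( - 4)*3^1 * 17^1*19^( - 1)*163^1*5821^1*189949^( - 1) 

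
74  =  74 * 1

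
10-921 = - 911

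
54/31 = 1 + 23/31= 1.74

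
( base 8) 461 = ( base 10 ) 305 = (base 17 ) 10G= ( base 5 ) 2210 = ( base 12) 215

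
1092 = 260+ 832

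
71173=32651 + 38522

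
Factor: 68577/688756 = 2^ ( - 2)*3^1 * 409^( - 1)*421^(-1)*22859^1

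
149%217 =149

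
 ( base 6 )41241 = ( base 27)7EG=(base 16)1579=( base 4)1111321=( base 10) 5497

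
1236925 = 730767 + 506158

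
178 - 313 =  - 135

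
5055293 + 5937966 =10993259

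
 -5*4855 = -24275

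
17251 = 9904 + 7347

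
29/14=29/14 =2.07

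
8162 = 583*14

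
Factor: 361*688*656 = 2^8*19^2*41^1*43^1  =  162929408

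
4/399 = 4/399=0.01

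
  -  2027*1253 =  - 2539831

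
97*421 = 40837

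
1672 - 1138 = 534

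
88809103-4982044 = 83827059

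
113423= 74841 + 38582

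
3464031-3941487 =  - 477456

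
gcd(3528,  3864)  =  168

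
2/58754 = 1/29377 =0.00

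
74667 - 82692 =- 8025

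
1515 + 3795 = 5310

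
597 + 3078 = 3675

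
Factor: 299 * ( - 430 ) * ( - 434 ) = 2^2 * 5^1 * 7^1*13^1 * 23^1 * 31^1 * 43^1 = 55799380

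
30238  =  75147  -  44909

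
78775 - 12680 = 66095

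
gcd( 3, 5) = 1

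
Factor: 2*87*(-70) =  - 2^2*3^1*5^1*7^1*29^1 = -12180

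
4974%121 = 13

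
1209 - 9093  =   - 7884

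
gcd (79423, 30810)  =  1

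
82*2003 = 164246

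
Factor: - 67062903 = -3^1*733^1*30497^1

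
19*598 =11362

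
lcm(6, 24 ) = 24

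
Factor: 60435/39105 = 11^( - 1)*17^1 = 17/11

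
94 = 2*47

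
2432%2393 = 39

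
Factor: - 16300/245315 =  -2^2 * 5^1*7^ ( - 1 )*43^(- 1 ) = -20/301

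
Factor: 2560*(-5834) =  - 14935040 = - 2^10*5^1*2917^1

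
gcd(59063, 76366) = 1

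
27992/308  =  90 + 68/77  =  90.88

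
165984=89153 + 76831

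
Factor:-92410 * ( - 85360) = 2^5*5^2*11^1*97^1* 9241^1 = 7888117600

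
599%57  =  29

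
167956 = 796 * 211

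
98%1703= 98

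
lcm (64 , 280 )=2240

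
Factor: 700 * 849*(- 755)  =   - 448696500 = -2^2*3^1*5^3*7^1*151^1*283^1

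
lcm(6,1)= 6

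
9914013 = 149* 66537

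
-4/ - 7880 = 1/1970 = 0.00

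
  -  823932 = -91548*9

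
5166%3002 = 2164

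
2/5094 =1/2547 = 0.00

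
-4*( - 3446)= 13784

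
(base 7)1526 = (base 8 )1140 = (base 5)4413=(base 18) 1fe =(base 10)608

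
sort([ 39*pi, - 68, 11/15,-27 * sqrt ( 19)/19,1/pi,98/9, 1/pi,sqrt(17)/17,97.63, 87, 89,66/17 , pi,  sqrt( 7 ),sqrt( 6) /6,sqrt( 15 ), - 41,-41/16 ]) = [- 68,- 41, - 27 * sqrt( 19 ) /19, - 41/16,sqrt( 17 )/17,1/pi,1/pi,sqrt( 6 ) /6,  11/15, sqrt( 7 ),pi,sqrt(15) , 66/17, 98/9, 87,89,97.63,39*pi ] 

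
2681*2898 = 7769538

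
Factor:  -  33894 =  - 2^1*3^2*7^1*269^1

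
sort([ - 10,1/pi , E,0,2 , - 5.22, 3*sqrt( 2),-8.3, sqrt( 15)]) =[- 10, - 8.3, - 5.22, 0,  1/pi,2, E, sqrt(15 ),3*sqrt( 2) ]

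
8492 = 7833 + 659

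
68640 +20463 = 89103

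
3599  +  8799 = 12398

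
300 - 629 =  - 329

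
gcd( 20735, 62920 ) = 715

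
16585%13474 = 3111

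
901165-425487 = 475678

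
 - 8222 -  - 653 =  - 7569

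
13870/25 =554 + 4/5 = 554.80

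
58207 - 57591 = 616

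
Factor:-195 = -3^1*5^1*13^1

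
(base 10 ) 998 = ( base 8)1746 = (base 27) 19Q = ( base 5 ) 12443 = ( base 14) 514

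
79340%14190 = 8390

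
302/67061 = 302/67061 = 0.00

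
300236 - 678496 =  - 378260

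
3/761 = 3/761 = 0.00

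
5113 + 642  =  5755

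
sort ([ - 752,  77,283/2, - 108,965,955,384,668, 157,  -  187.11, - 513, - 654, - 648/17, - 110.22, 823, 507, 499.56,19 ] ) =[ -752, - 654, - 513, - 187.11 , - 110.22 , - 108, - 648/17, 19,77, 283/2,157,384, 499.56,507,668,823, 955,965 ] 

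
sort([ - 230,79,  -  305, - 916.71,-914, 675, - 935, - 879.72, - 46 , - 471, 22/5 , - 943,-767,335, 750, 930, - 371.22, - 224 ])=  [-943, - 935 ,  -  916.71 , - 914,-879.72,-767 ,-471, - 371.22,-305, - 230, - 224, - 46, 22/5,79,335, 675,750,930] 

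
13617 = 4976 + 8641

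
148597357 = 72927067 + 75670290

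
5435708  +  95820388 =101256096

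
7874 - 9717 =-1843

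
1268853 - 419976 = 848877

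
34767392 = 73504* 473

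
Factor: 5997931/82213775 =5^(-2 ) * 7^(-1 )*41^1*146291^1*469793^( -1) 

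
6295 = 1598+4697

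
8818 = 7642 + 1176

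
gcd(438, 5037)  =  219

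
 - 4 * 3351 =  - 13404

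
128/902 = 64/451 = 0.14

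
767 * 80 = 61360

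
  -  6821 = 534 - 7355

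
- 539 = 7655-8194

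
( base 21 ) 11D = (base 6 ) 2111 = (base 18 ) 187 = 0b111011011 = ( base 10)475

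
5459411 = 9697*563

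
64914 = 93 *698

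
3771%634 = 601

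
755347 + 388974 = 1144321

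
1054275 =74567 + 979708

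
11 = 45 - 34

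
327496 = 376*871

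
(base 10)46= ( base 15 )31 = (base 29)1h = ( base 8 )56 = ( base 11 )42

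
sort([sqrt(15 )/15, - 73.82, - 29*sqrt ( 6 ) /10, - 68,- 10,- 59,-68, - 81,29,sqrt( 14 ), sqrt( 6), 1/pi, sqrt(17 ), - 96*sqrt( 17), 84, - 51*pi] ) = [-96 * sqrt(17)  , - 51 * pi, - 81, - 73.82, - 68, - 68,- 59, - 10, - 29*sqrt(6 ) /10, sqrt ( 15 )/15,1/pi, sqrt( 6), sqrt( 14 ) , sqrt( 17), 29, 84] 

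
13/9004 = 13/9004 = 0.00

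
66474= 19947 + 46527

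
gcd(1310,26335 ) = 5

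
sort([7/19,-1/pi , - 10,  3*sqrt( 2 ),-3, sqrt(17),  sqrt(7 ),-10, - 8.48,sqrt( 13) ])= [ - 10,-10,-8.48, - 3, - 1/pi,7/19,  sqrt(7), sqrt(13),  sqrt (17 ), 3*sqrt(2 ) ] 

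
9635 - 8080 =1555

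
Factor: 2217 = 3^1*739^1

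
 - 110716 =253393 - 364109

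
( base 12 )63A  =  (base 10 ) 910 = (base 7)2440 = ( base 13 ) 550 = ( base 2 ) 1110001110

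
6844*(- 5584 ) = -38216896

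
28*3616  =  101248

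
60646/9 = 60646/9 = 6738.44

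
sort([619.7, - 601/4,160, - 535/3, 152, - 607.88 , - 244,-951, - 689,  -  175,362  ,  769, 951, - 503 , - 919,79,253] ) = [  -  951, - 919, - 689, - 607.88, - 503,-244, - 535/3, - 175, - 601/4,79, 152, 160,253, 362, 619.7, 769, 951 ] 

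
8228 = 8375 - 147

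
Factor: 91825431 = 3^1*30608477^1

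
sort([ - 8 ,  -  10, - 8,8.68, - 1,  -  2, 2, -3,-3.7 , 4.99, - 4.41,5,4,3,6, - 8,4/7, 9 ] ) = [ - 10,-8, - 8, - 8,-4.41, - 3.7, -3, -2,-1,4/7,2,3,4 , 4.99,5,  6,8.68,9 ]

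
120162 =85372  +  34790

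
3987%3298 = 689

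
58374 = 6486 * 9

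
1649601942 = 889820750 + 759781192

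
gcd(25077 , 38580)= 1929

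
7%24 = 7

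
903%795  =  108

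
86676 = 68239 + 18437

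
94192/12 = 23548/3 = 7849.33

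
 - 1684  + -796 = - 2480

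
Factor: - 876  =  -2^2*3^1*73^1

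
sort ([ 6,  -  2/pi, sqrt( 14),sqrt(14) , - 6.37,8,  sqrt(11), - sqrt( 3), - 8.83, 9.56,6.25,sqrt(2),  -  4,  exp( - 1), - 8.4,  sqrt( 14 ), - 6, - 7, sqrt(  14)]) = [ - 8.83, - 8.4, - 7, - 6.37, - 6, - 4, - sqrt ( 3),  -  2/pi,exp( - 1), sqrt( 2 ),sqrt (11 ),sqrt(14 ),  sqrt(14), sqrt (14 ),sqrt( 14), 6, 6.25,8, 9.56]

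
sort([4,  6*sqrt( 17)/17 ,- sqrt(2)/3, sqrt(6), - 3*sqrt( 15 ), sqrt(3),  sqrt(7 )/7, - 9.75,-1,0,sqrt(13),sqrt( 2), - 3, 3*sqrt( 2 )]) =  [ - 3 * sqrt( 15 ), -9.75,-3,-1, - sqrt(2 ) /3,0, sqrt( 7 ) /7, sqrt( 2),6 * sqrt ( 17) /17,sqrt(3 ), sqrt(6),sqrt(13), 4, 3*sqrt (2 ) ] 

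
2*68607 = 137214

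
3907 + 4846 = 8753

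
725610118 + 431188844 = 1156798962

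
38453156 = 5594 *6874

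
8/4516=2/1129 = 0.00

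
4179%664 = 195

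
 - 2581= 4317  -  6898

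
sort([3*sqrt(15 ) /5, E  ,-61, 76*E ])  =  [ - 61, 3*sqrt( 15 )/5, E, 76 * E ]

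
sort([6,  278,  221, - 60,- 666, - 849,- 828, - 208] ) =[  -  849,-828, - 666, - 208,-60, 6,221,278] 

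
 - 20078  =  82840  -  102918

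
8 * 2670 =21360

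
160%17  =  7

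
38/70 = 19/35=0.54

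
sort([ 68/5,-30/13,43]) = [-30/13,68/5,43] 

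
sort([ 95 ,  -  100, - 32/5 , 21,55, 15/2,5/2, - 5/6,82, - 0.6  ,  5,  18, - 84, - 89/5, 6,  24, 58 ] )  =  [ - 100, - 84,-89/5, - 32/5, - 5/6, - 0.6,  5/2,5 , 6,  15/2,18, 21, 24,55 , 58 , 82,95 ] 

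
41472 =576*72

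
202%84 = 34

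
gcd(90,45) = 45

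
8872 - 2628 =6244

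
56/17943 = 56/17943 = 0.00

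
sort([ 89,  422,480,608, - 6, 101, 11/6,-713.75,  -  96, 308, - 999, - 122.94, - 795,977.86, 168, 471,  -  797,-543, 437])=[ - 999,  -  797,-795, - 713.75,-543, - 122.94,-96,- 6, 11/6, 89 , 101,168 , 308, 422, 437, 471, 480, 608, 977.86]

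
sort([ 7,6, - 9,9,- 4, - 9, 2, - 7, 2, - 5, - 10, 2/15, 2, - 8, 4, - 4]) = [ - 10, - 9, - 9, - 8, - 7, - 5, - 4, - 4,2/15 , 2,2, 2, 4, 6, 7,9 ] 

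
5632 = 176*32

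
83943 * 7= 587601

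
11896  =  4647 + 7249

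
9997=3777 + 6220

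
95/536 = 95/536 = 0.18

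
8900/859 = 10 + 310/859 = 10.36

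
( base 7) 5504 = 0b11110101100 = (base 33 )1QH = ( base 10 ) 1964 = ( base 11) 1526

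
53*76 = 4028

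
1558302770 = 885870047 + 672432723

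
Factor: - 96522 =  - 2^1*3^1*16087^1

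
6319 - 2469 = 3850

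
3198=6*533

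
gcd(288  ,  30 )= 6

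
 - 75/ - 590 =15/118 = 0.13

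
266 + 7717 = 7983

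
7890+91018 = 98908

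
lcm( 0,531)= 0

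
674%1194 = 674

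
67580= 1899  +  65681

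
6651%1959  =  774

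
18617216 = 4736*3931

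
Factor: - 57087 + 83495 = 2^3*3301^1=26408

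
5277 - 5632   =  -355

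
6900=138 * 50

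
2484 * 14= 34776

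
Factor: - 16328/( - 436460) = 26/695 =2^1*5^(-1) * 13^1 * 139^(- 1 )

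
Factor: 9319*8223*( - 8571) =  - 3^2*2741^1*2857^1*9319^1 = - 656796904227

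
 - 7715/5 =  - 1543=- 1543.00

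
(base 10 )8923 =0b10001011011011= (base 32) 8MR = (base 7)35005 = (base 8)21333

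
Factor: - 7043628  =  -2^2*3^1*607^1*967^1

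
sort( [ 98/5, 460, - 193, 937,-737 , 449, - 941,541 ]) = [ - 941, - 737, - 193, 98/5, 449,460, 541,  937] 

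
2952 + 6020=8972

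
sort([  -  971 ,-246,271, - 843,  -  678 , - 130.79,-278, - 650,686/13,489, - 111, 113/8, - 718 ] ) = [-971, - 843,  -  718, - 678,  -  650, - 278, -246, - 130.79,  -  111,113/8,686/13, 271, 489 ] 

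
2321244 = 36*64479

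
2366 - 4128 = - 1762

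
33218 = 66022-32804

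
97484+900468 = 997952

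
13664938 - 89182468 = -75517530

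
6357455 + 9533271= 15890726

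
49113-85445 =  - 36332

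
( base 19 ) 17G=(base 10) 510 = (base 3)200220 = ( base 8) 776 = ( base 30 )h0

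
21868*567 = 12399156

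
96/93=1+1/31 = 1.03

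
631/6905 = 631/6905 = 0.09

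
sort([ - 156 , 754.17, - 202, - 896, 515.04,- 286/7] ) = [ -896, - 202, - 156,-286/7,  515.04, 754.17 ] 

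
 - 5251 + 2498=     -  2753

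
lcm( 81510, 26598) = 2526810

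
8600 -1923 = 6677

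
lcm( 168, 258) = 7224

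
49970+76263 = 126233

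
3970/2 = 1985 = 1985.00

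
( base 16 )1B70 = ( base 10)7024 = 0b1101101110000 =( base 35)5PO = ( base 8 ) 15560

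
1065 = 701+364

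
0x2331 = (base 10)9009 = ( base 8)21461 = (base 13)4140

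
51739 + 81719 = 133458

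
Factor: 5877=3^2*653^1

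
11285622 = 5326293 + 5959329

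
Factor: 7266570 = 2^1*3^1*5^1*43^2*131^1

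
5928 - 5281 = 647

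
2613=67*39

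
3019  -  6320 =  - 3301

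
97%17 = 12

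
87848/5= 87848/5 = 17569.60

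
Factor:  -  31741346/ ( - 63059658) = 3^( - 1)*7^1 * 13^1*17^1*10259^1*10509943^( - 1) = 15870673/31529829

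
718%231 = 25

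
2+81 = 83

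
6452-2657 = 3795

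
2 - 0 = 2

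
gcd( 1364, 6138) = 682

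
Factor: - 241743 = -3^1 * 61^1 * 1321^1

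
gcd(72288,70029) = 2259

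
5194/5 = 1038  +  4/5= 1038.80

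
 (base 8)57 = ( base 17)2d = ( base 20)27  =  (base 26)1L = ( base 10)47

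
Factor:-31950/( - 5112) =2^( - 2)*5^2=25/4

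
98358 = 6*16393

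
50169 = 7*7167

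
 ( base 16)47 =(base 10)71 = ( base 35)21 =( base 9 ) 78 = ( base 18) 3h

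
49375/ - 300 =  - 1975/12  =  - 164.58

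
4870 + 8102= 12972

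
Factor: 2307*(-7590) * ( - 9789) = 171406662570 = 2^1*3^3*5^1 * 11^1*13^1*23^1*251^1*769^1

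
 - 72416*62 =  - 4489792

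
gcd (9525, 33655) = 635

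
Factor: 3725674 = 2^1*1862837^1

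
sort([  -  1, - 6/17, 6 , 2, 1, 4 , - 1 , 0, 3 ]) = [ - 1, - 1,-6/17 , 0 , 1,2 , 3, 4,6] 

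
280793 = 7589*37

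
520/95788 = 130/23947= 0.01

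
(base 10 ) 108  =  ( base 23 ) 4g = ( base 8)154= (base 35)33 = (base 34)36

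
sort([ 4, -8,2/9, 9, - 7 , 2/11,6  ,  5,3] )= [ - 8, - 7, 2/11,2/9, 3,4  ,  5 , 6, 9]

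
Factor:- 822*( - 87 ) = 2^1*3^2*29^1*137^1   =  71514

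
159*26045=4141155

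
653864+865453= 1519317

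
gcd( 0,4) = 4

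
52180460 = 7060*7391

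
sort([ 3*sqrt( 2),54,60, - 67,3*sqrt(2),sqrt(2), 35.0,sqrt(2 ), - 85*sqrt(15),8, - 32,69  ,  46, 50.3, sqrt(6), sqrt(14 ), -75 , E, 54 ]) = [ - 85 * sqrt(15 ),-75,  -  67,-32, sqrt(2),sqrt(2 ),sqrt( 6),E, sqrt( 14),3*sqrt(2),3*sqrt( 2),8,35.0, 46,50.3,54,54, 60,69 ]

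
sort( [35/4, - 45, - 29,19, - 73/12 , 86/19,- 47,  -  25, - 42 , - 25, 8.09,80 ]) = [-47,-45,-42, - 29,  -  25, - 25, - 73/12, 86/19,8.09,35/4,19,  80]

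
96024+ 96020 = 192044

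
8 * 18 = 144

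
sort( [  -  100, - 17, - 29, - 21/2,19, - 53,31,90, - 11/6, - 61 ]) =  [ - 100, - 61, - 53, - 29 , - 17, - 21/2, - 11/6,  19,31,  90 ] 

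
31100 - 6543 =24557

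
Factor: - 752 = -2^4*47^1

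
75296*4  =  301184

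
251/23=10 + 21/23 = 10.91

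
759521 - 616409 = 143112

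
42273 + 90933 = 133206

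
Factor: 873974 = 2^1*379^1*1153^1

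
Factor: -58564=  - 2^2*11^4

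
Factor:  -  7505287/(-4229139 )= 3^( - 1 ) * 29^1*258803^1*1409713^( - 1)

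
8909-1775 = 7134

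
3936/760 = 492/95 = 5.18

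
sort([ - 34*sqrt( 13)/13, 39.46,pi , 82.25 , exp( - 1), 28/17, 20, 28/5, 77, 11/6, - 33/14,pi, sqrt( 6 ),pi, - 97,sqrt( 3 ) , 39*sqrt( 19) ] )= [ - 97, - 34 * sqrt(13)/13, - 33/14, exp( - 1), 28/17,  sqrt(3 ),  11/6,sqrt(6), pi, pi,  pi,28/5, 20, 39.46,77 , 82.25,39*sqrt( 19) ] 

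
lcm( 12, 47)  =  564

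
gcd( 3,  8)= 1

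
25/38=25/38 = 0.66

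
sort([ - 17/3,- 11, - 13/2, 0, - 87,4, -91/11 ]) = [ - 87, - 11, - 91/11, - 13/2, - 17/3,0, 4]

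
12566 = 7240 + 5326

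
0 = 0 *( -4416)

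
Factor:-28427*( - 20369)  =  579029563=7^1* 31^1 *131^1*20369^1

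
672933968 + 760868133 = 1433802101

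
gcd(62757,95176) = 1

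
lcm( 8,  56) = 56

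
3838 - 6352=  - 2514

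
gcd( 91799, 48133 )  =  1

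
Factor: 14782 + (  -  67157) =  - 52375 = - 5^3*419^1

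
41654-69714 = - 28060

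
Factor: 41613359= 41613359^1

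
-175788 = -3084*57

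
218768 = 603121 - 384353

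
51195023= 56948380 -5753357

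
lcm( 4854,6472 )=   19416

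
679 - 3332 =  - 2653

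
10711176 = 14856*721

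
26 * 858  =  22308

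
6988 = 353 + 6635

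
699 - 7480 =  - 6781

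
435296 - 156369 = 278927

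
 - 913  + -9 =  - 922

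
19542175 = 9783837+9758338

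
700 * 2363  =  1654100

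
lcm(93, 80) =7440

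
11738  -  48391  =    -  36653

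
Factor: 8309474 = 2^1*67^1*62011^1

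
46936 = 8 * 5867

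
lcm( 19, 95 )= 95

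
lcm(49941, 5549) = 49941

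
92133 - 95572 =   -  3439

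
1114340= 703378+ 410962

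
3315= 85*39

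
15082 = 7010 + 8072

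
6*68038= 408228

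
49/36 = 1 + 13/36 = 1.36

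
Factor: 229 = 229^1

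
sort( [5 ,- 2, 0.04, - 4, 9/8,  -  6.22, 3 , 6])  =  [ -6.22, - 4,-2, 0.04 , 9/8, 3,5, 6]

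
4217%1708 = 801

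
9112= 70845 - 61733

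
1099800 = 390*2820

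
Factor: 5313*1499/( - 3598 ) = - 1137741/514 = - 2^ (-1)*3^1*11^1*23^1*257^(  -  1) *1499^1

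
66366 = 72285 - 5919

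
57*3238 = 184566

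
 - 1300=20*(  -  65)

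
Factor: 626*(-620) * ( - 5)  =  1940600 = 2^3*5^2 *31^1*313^1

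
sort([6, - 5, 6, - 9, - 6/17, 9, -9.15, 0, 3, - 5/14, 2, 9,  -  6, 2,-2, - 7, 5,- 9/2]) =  [ - 9.15, - 9, - 7, -6, - 5,-9/2, - 2, - 5/14, - 6/17, 0, 2, 2, 3,5, 6, 6, 9, 9 ]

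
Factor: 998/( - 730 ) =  - 499/365 = - 5^( - 1)*73^( - 1)*499^1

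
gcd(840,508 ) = 4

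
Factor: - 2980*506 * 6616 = - 9976134080 = - 2^6*5^1*11^1* 23^1 * 149^1 * 827^1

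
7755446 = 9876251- 2120805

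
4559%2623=1936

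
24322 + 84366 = 108688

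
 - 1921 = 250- 2171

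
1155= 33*35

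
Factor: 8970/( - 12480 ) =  - 23/32 = -2^( - 5)*23^1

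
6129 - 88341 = -82212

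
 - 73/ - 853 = 73/853 =0.09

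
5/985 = 1/197 = 0.01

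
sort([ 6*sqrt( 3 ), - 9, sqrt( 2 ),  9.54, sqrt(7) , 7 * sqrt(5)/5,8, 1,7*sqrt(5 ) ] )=[ - 9,  1,sqrt(2 ),sqrt(7), 7*sqrt( 5)/5,8,9.54,6*sqrt(3 ), 7*sqrt( 5)] 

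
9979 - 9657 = 322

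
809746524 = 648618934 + 161127590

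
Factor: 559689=3^1*13^1*113^1*127^1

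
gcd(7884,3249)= 9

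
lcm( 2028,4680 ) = 60840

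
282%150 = 132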